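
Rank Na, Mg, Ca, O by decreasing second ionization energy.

Na > O > Mg > Ca

IE_2 is the cost of taking one more electron from the +1 cation: Na⁺ is the bare [Ne] core; Mg⁺ still has 1 valence electron; Ca⁺ still has 1 valence electron; O⁺ still has 5 valence electrons.
Core electrons are held far more tightly than valence electrons, so Na tops the IE_2 order.
Valence configurations: Mg⁺ [Ne]3s¹, Ca⁺ [Ar]4s¹, O⁺ [He]2s²2p³.
Tabulated IE_2 (kJ/mol): Na 4562, Mg 1451, Ca 1145, O 3388.
Putting it together, IE_2: Ca < Mg < O < Na.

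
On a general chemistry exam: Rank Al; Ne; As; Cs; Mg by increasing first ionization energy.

Cs < Al < Mg < As < Ne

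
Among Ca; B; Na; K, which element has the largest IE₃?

Na

The third ionization energy removes an electron from the +2 ion. For each element: Ca²⁺ is the bare [Ar] core; B²⁺ still has 1 valence electron; Na²⁺ is already 1 electron into the core; K²⁺ is already 1 electron into the core.
Pulling an electron out of a noble-gas core costs far more than removing a remaining valence electron, so K, Ca and Na sit at the high end of IE_3.
Approximate IE_3 values (kJ/mol): Ca 4912, B 3660, Na 6910, K 4420.
Hence IE_3: B < K < Ca < Na.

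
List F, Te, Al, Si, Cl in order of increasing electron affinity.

Al < Si < Te < F < Cl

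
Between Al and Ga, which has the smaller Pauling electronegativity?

Al is in period 3, group 13; Ga is in period 4, group 13.
Electronegativity increases across a period and decreases down a group, tracking effective nuclear charge and atomic size.
All are in group 13; the group trend (electronegativity increases up the group) applies, with the exception below.
Note the exception: Ga has a higher electronegativity than Al, contrary to the simple trend — poor shielding by filled d (and f) subshells raises the heavier element's effective nuclear charge more than the simple down-group trend predicts.
Tabulated electronegativity (Pauling): Al 1.61, Ga 1.81.
So Al has the smaller Pauling electronegativity (Al < Ga).

Al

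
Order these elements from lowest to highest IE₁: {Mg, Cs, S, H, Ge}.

Cs, Mg, Ge, S, H

First ionization energy rises across a period (greater Z_eff holds electrons more tightly) and falls down a group (valence electrons are farther from the nucleus).
Here both period and group differ, so the two effects have to be weighed against each other.
Mg > Cs: relative to Cs, both the across-period and down-group shifts push Mg's first ionization energy up.
Ge > Mg: period and group pull opposite ways; the across-period shift dominates (762 vs 738 kJ/mol).
S > Ge: both effects reinforce here, so S is clearly the higher of the two.
H > S: the two effects oppose for this pair; the down-group effect wins (1312 vs 1000 kJ/mol).
For reference (kJ/mol): H 1312, Mg 738, S 1000, Ge 762, Cs 376.
So from lowest to highest: Cs < Mg < Ge < S < H.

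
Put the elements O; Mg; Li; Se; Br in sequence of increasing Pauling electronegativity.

Atoms toward the upper right of the periodic table pull bonding electrons most strongly.
These span different periods and groups, so the two trends combine.
Mg > Li: period and group pull opposite ways; the across-period shift dominates (1.31 vs 0.98).
Se > Mg: period and group pull opposite ways; the across-period shift dominates (2.55 vs 1.31).
Br > Se: both are in period 4; the period trend gives Br the larger value.
O > Br: period and group pull opposite ways; the down-group shift dominates (3.44 vs 2.96).
For reference (Pauling): Li 0.98, O 3.44, Mg 1.31, Se 2.55, Br 2.96.
So from lowest to highest: Li < Mg < Se < Br < O.

Li, Mg, Se, Br, O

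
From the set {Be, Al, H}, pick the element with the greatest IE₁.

H is in period 1, group 1; Be is in period 2, group 2; Al is in period 3, group 13.
First ionization energy rises across a period (greater Z_eff holds electrons more tightly) and falls down a group (valence electrons are farther from the nucleus).
These sit on a diagonal, where the across-period and down-group effects partly cancel.
Be > Al: period and group pull opposite ways; the down-group shift dominates (900 vs 578 kJ/mol).
H > Be: period and group pull opposite ways; the down-group shift dominates (1312 vs 900 kJ/mol).
Tabulated first ionization energy (kJ/mol): H 1312, Be 900, Al 578.
The greatest IE₁ among these belongs to H.

H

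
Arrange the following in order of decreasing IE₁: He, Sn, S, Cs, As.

He, S, As, Sn, Cs

He is in period 1, group 18; S is in period 3, group 16; As is in period 4, group 15; Sn is in period 5, group 14; Cs is in period 6, group 1.
IE₁ increases left→right with effective nuclear charge and decreases top→bottom as the valence shell moves farther out.
Here both period and group differ, so the two effects have to be weighed against each other.
Sn > Cs: relative to Cs, both the across-period and down-group shifts push Sn's first ionization energy up.
As > Sn: relative to Sn, both the across-period and down-group shifts push As's first ionization energy up.
S > As: relative to As, both the across-period and down-group shifts push S's first ionization energy up.
He > S: relative to S, both the across-period and down-group shifts push He's first ionization energy up.
Approximate values (kJ/mol): He 2372, S 1000, As 947, Sn 709, Cs 376.
So from highest to lowest: He > S > As > Sn > Cs.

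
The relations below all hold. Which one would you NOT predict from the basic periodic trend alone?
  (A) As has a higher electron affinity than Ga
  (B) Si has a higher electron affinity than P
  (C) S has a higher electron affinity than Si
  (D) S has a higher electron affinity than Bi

(B)

The general trend: electron affinity increases across a period and decreases down a group.
(A) As (period 4, group 15) vs Ga (period 4, group 13): the stated order agrees with the simple trend.
(B) Si (period 3, group 14) vs P (period 3, group 15): the stated order contradicts the simple trend.
(C) S (period 3, group 16) vs Si (period 3, group 14): the stated order agrees with the simple trend.
(D) S (period 3, group 16) vs Bi (period 6, group 15): the stated order agrees with the simple trend.
The exception is (B): adding an electron to P's half-filled 3p³ is unfavourable, so Si (3p²) has the more exothermic EA.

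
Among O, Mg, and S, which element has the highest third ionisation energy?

Mg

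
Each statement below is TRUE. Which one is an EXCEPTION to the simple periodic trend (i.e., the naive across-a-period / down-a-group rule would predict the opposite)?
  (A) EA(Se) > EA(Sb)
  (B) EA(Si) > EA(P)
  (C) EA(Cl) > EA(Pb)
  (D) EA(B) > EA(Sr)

The general trend: electron affinity increases across a period and decreases down a group.
(A) Se (period 4, group 16) vs Sb (period 5, group 15): the stated order agrees with the simple trend.
(B) Si (period 3, group 14) vs P (period 3, group 15): the stated order contradicts the simple trend.
(C) Cl (period 3, group 17) vs Pb (period 6, group 14): the stated order agrees with the simple trend.
(D) B (period 2, group 13) vs Sr (period 5, group 2): the stated order agrees with the simple trend.
The exception is (B): adding an electron to P's half-filled 3p³ is unfavourable, so Si (3p²) has the more exothermic EA.

(B)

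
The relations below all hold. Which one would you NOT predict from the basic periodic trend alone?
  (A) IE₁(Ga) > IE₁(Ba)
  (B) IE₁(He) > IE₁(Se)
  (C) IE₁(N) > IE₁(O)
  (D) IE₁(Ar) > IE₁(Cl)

(C)

The general trend: first ionization energy increases across a period and decreases down a group.
(A) Ga (period 4, group 13) vs Ba (period 6, group 2): the stated order agrees with the simple trend.
(B) He (period 1, group 18) vs Se (period 4, group 16): the stated order agrees with the simple trend.
(C) N (period 2, group 15) vs O (period 2, group 16): the stated order contradicts the simple trend.
(D) Ar (period 3, group 18) vs Cl (period 3, group 17): the stated order agrees with the simple trend.
The exception is (C): pairing an electron in O's 2p⁴ costs repulsion energy, so O ionizes more easily than half-filled N (2p³).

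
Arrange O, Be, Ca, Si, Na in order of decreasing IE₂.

The second ionization energy removes an electron from the +1 ion. For each element: O⁺ still has 5 valence electrons; Be⁺ still has 1 valence electron; Ca⁺ still has 1 valence electron; Si⁺ still has 3 valence electrons; Na⁺ is the bare [Ne] core.
Breaking into a closed-shell core is much more expensive than removing a leftover valence electron — Na has the largest IE_2 here.
Valence configurations: O⁺ [He]2s²2p³, Be⁺ [He]2s¹, Ca⁺ [Ar]4s¹, Si⁺ [Ne]3s²3p¹.
Tabulated IE_2 (kJ/mol): O 3388, Be 1757, Ca 1145, Si 1577, Na 4562.
Overall IE_2 order: Ca < Si < Be < O < Na.

Na > O > Be > Si > Ca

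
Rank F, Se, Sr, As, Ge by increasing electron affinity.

Sr, As, Ge, Se, F

F is in period 2, group 17; Ge is in period 4, group 14; As is in period 4, group 15; Se is in period 4, group 16; Sr is in period 5, group 2.
Adding an electron releases more energy for atoms nearer the top right (short of the noble gases).
Neither a single period nor a single group — weigh both effects.
As > Sr: relative to Sr, both the across-period and down-group shifts push As's electron affinity up.
Ge > As: this pair runs against the simple trend — see the exception note.
Se > Ge: both are in period 4; the period trend gives Se the larger value.
F > Se: relative to Se, both the across-period and down-group shifts push F's electron affinity up.
Note the exception: Ge has a higher electron affinity than As, contrary to the simple trend — adding an electron to As's half-filled 4p³ is unfavourable, so Ge (4p²) has the more exothermic EA.
Tabulated electron affinity (kJ/mol): F 328, Ge 119, As 78, Se 195, Sr 5.
So from lowest to highest: Sr < As < Ge < Se < F.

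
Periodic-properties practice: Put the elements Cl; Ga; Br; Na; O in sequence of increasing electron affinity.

O is in period 2, group 16; Na is in period 3, group 1; Cl is in period 3, group 17; Ga is in period 4, group 13; Br is in period 4, group 17.
Atoms with high Z_eff and room in the valence shell (especially the halogens) have the most exothermic electron affinities.
Neither a single period nor a single group — weigh both effects.
Na > Ga: the two effects oppose for this pair; the down-group effect wins (53 vs 29 kJ/mol).
O > Na: both effects reinforce here, so O is clearly the higher of the two.
Br > O: period and group pull opposite ways; the across-period shift dominates (325 vs 141 kJ/mol).
Cl > Br: they share group 17; the group trend gives Cl the larger value.
Approximate values (kJ/mol): O 141, Na 53, Cl 349, Ga 29, Br 325.
So from lowest to highest: Ga < Na < O < Br < Cl.

Ga < Na < O < Br < Cl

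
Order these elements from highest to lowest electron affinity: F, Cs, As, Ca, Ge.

F is in period 2, group 17; Ca is in period 4, group 2; Ge is in period 4, group 14; As is in period 4, group 15; Cs is in period 6, group 1.
Atoms with high Z_eff and room in the valence shell (especially the halogens) have the most exothermic electron affinities.
Neither a single period nor a single group — weigh both effects.
Cs > Ca: this pair runs against the simple trend — see the exception note.
As > Cs: relative to Cs, both the across-period and down-group shifts push As's electron affinity up.
Ge > As: this pair runs against the simple trend — see the exception note.
F > Ge: both effects reinforce here, so F is clearly the higher of the two.
Note the exception: Cs has a higher electron affinity than Ca, contrary to the simple trend — adding an electron to Ca (ns²) has to open a new, higher-energy np subshell, which is unfavourable.
Note the exception: Ge has a higher electron affinity than As, contrary to the simple trend — adding an electron to As's half-filled 4p³ is unfavourable, so Ge (4p²) has the more exothermic EA.
For reference (kJ/mol): F 328, Ca 2, Ge 119, As 78, Cs 46.
So from highest to lowest: F > Ge > As > Cs > Ca.

F, Ge, As, Cs, Ca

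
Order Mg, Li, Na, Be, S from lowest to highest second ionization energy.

The second ionization energy removes an electron from the +1 ion. For each element: Mg⁺ still has 1 valence electron; Li⁺ is the bare [He] core; Na⁺ is the bare [Ne] core; Be⁺ still has 1 valence electron; S⁺ still has 5 valence electrons.
Pulling an electron out of a noble-gas core costs far more than removing a remaining valence electron, so Na and Li sit at the high end of IE_2.
Valence configurations: Mg⁺ [Ne]3s¹, Be⁺ [He]2s¹, S⁺ [Ne]3s²3p³.
Approximate IE_2 values (kJ/mol): Mg 1451, Li 7298, Na 4562, Be 1757, S 2252.
Putting it together, IE_2: Mg < Be < S < Na < Li.

Mg < Be < S < Na < Li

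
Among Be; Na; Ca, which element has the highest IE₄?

Be

The fourth ionization energy removes an electron from the +3 ion. For each element: Be³⁺ is already 1 electron into the core; Na³⁺ is already 2 electrons into the core; Ca³⁺ is already 1 electron into the core.
All of these are removing an electron from a noble-gas core or deeper; the smaller core (lower principal quantum number) is held far more tightly, and within a period the higher nuclear charge binds the same core more tightly.
The numbers (kJ/mol): Be 21007, Na 9543, Ca 6491.
Putting it together, IE_4: Ca < Na < Be.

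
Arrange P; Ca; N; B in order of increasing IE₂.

Ca < P < B < N

Consider each +1 ion: P⁺ still has 4 valence electrons; Ca⁺ still has 1 valence electron; N⁺ still has 4 valence electrons; B⁺ still has 2 valence electrons.
All are still removing valence electrons, so compare the +1 ions as you would atoms: IE_2 generally rises across a period (higher Z_eff) and falls down a group (larger shell), subject to the usual subshell exceptions.
Valence configurations: P⁺ [Ne]3s²3p², Ca⁺ [Ar]4s¹, N⁺ [He]2s²2p², B⁺ [He]2s².
The numbers (kJ/mol): P 1907, Ca 1145, N 2856, B 2427.
Overall IE_2 order: Ca < P < B < N.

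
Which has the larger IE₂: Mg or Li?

Li

IE_2 is the cost of taking one more electron from the +1 cation: Mg⁺ still has 1 valence electron; Li⁺ is the bare [He] core.
Pulling an electron out of a noble-gas core costs far more than removing a remaining valence electron, so Li sits at the high end of IE_2.
Tabulated IE_2 (kJ/mol): Mg 1451, Li 7298.
Hence IE_2: Mg < Li.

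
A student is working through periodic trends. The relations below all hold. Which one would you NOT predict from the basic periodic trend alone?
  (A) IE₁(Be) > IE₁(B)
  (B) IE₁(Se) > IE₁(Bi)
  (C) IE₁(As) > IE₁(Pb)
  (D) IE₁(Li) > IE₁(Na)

(A)

The general trend: first ionization energy increases across a period and decreases down a group.
(A) Be (period 2, group 2) vs B (period 2, group 13): the stated order contradicts the simple trend.
(B) Se (period 4, group 16) vs Bi (period 6, group 15): the stated order agrees with the simple trend.
(C) As (period 4, group 15) vs Pb (period 6, group 14): the stated order agrees with the simple trend.
(D) Li (period 2, group 1) vs Na (period 3, group 1): the stated order agrees with the simple trend.
The exception is (A): removing B's lone 2p electron is easier than breaking Be's filled 2s².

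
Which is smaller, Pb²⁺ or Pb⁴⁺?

Pb⁴⁺

Both ions have Z = 82 protons, but Pb⁴⁺ has lost more electrons, so its remaining electrons feel a larger effective nuclear charge per electron and are pulled in more tightly.
Higher positive charge → smaller ion, so Pb²⁺ > Pb⁴⁺.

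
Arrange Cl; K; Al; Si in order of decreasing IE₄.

Al, K, Cl, Si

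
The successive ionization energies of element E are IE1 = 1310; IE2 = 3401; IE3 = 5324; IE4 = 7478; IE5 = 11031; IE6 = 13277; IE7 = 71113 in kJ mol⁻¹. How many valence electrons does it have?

Look for the largest jump between consecutive ionization energies: IE7/IE6 ≈ 5.4, far larger than any earlier ratio.
That jump marks the point where a core electron is being removed. So the atom has 6 valence electrons.

6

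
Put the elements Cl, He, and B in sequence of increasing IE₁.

First ionization energy rises across a period (greater Z_eff holds electrons more tightly) and falls down a group (valence electrons are farther from the nucleus).
Here both period and group differ, so the two effects have to be weighed against each other.
Cl > B: period and group pull opposite ways; the across-period shift dominates (1251 vs 801 kJ/mol).
He > Cl: both effects reinforce here, so He is clearly the higher of the two.
For reference (kJ/mol): He 2372, B 801, Cl 1251.
So from lowest to highest: B < Cl < He.

B, Cl, He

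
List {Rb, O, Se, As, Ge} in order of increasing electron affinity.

Rb < As < Ge < O < Se

Electron affinity generally becomes more exothermic across a period toward the halogens and less exothermic down a group.
These span different periods and groups, so the two trends combine.
As > Rb: relative to Rb, both the across-period and down-group shifts push As's electron affinity up.
Ge > As: this pair runs against the simple trend — see the exception note.
O > Ge: both effects reinforce here, so O is clearly the higher of the two.
Se > O: this pair runs against the simple trend — see the exception note.
Note the exception: Ge has a higher electron affinity than As, contrary to the simple trend — adding an electron to As's half-filled 4p³ is unfavourable, so Ge (4p²) has the more exothermic EA.
Note the exception: Se has a higher electron affinity than O, contrary to the simple trend — O's compact 2p subshell gives strong electron–electron repulsion on the added electron.
Tabulated electron affinity (kJ/mol): O 141, Ge 119, As 78, Se 195, Rb 47.
So from lowest to highest: Rb < As < Ge < O < Se.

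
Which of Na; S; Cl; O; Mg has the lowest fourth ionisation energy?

S

After 3 electrons have been removed, what remains? Na³⁺ is already 2 electrons into the core; S³⁺ still has 3 valence electrons; Cl³⁺ still has 4 valence electrons; O³⁺ still has 3 valence electrons; Mg³⁺ is already 1 electron into the core.
Core electrons are held far more tightly than valence electrons, so Na and Mg top the IE_4 order.
Valence configurations: S³⁺ [Ne]3s²3p¹, Cl³⁺ [Ne]3s²3p², O³⁺ [He]2s²2p¹.
Approximate IE_4 values (kJ/mol): Na 9543, S 4556, Cl 5159, O 7469, Mg 10543.
Overall IE_4 order: S < Cl < O < Na < Mg.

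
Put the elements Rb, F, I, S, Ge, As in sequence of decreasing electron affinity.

Atoms with high Z_eff and room in the valence shell (especially the halogens) have the most exothermic electron affinities.
Here both period and group differ, so the two effects have to be weighed against each other.
As > Rb: both effects reinforce here, so As is clearly the higher of the two.
Ge > As: this pair runs against the simple trend — see the exception note.
S > Ge: relative to Ge, both the across-period and down-group shifts push S's electron affinity up.
I > S: the two effects oppose for this pair; the across-period effect wins (295 vs 200 kJ/mol).
F > I: they share group 17; the group trend gives F the larger value.
Note the exception: Ge has a higher electron affinity than As, contrary to the simple trend — adding an electron to As's half-filled 4p³ is unfavourable, so Ge (4p²) has the more exothermic EA.
Tabulated electron affinity (kJ/mol): F 328, S 200, Ge 119, As 78, Rb 47, I 295.
So from highest to lowest: F > I > S > Ge > As > Rb.

F > I > S > Ge > As > Rb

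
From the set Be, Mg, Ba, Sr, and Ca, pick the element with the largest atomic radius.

Ba

Be is in period 2, group 2; Mg is in period 3, group 2; Ca is in period 4, group 2; Sr is in period 5, group 2; Ba is in period 6, group 2.
Across a period the added protons contract the valence shell; down a group each new principal shell makes the atom larger.
All are in group 2, so atomic radius increases down the group.
The largest atomic radius among these belongs to Ba.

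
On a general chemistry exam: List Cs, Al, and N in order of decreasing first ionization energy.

Across a period the outer electron is held more tightly (higher IE₁); down a group it sits in a higher shell, more shielded, and comes off more easily.
Here both period and group differ, so the two effects have to be weighed against each other.
Al > Cs: both effects reinforce here, so Al is clearly the higher of the two.
N > Al: relative to Al, both the across-period and down-group shifts push N's first ionization energy up.
Tabulated first ionization energy (kJ/mol): N 1402, Al 578, Cs 376.
So from highest to lowest: N > Al > Cs.

N > Al > Cs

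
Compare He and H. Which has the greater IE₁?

H is in period 1, group 1; He is in period 1, group 18.
Removing the outermost electron gets harder across a period and easier down a group.
All lie in period 1, so first ionization energy increases left to right.
So He has the greater IE₁ (He > H).

He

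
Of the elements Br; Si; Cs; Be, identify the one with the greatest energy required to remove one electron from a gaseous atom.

Be is in period 2, group 2; Si is in period 3, group 14; Br is in period 4, group 17; Cs is in period 6, group 1.
Removing the outermost electron gets harder across a period and easier down a group.
Here both period and group differ, so the two effects have to be weighed against each other.
Si > Cs: both effects reinforce here, so Si is clearly the higher of the two.
Be > Si: period and group pull opposite ways; the down-group shift dominates (900 vs 786 kJ/mol).
Br > Be: period and group pull opposite ways; the across-period shift dominates (1140 vs 900 kJ/mol).
For reference (kJ/mol): Be 900, Si 786, Br 1140, Cs 376.
The greatest energy required to remove one electron from a gaseous atom among these belongs to Br.

Br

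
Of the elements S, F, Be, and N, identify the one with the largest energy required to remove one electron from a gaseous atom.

F

Be is in period 2, group 2; N is in period 2, group 15; F is in period 2, group 17; S is in period 3, group 16.
Removing the outermost electron gets harder across a period and easier down a group.
Here both period and group differ, so the two effects have to be weighed against each other.
S > Be: the two effects oppose for this pair; the across-period effect wins (1000 vs 900 kJ/mol).
N > S: the two effects oppose for this pair; the down-group effect wins (1402 vs 1000 kJ/mol).
F > N: F lies to the right of N in period 2, so the across-period effect alone puts F higher.
Tabulated first ionization energy (kJ/mol): Be 900, N 1402, F 1681, S 1000.
The largest energy required to remove one electron from a gaseous atom among these belongs to F.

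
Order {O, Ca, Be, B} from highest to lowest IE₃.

Be > O > Ca > B

IE_3 is the cost of taking one more electron from the +2 cation: O²⁺ still has 4 valence electrons; Ca²⁺ is the bare [Ar] core; Be²⁺ is the bare [He] core; B²⁺ still has 1 valence electron.
Usually core removal costs more than valence removal, but here the competition is close: a tightly held n=2 valence electron can cost more to remove than an n=3 core electron, so the actual values have to decide it.
Valence configurations: O²⁺ [He]2s²2p², B²⁺ [He]2s¹.
The numbers (kJ/mol): O 5300, Ca 4912, Be 14849, B 3660.
Putting it together, IE_3: B < Ca < O < Be.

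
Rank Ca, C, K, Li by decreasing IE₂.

Li > K > C > Ca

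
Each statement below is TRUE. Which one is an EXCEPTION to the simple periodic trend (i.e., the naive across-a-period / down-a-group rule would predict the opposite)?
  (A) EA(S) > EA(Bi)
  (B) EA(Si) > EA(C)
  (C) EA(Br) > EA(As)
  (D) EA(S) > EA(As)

The general trend: electron affinity increases across a period and decreases down a group.
(A) S (period 3, group 16) vs Bi (period 6, group 15): the stated order agrees with the simple trend.
(B) Si (period 3, group 14) vs C (period 2, group 14): the stated order contradicts the simple trend.
(C) Br (period 4, group 17) vs As (period 4, group 15): the stated order agrees with the simple trend.
(D) S (period 3, group 16) vs As (period 4, group 15): the stated order agrees with the simple trend.
The exception is (B): Si's larger, more diffuse 3p orbitals accept an added electron slightly more readily than C's compact 2p.

(B)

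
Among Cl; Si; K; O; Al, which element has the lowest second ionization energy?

Si

IE_2 is the cost of taking one more electron from the +1 cation: Cl⁺ still has 6 valence electrons; Si⁺ still has 3 valence electrons; K⁺ is the bare [Ar] core; O⁺ still has 5 valence electrons; Al⁺ still has 2 valence electrons.
Usually core removal costs more than valence removal, but here the competition is close: a tightly held n=2 valence electron can cost more to remove than an n=3 core electron, so the actual values have to decide it.
Valence configurations: Cl⁺ [Ne]3s²3p⁴, Si⁺ [Ne]3s²3p¹, O⁺ [He]2s²2p³, Al⁺ [Ne]3s².
Si⁺ loses a lone 3p electron whereas Al⁺ must break into a filled 3s² pair, so IE_2(Al) > IE_2(Si) even though Si has the higher nuclear charge.
Approximate IE_2 values (kJ/mol): Cl 2298, Si 1577, K 3052, O 3388, Al 1817.
Putting it together, IE_2: Si < Al < Cl < K < O.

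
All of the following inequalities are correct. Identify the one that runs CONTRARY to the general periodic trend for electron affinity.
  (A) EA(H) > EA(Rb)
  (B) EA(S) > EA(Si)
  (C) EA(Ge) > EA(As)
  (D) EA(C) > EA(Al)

The general trend: electron affinity increases across a period and decreases down a group.
(A) H (period 1, group 1) vs Rb (period 5, group 1): the stated order agrees with the simple trend.
(B) S (period 3, group 16) vs Si (period 3, group 14): the stated order agrees with the simple trend.
(C) Ge (period 4, group 14) vs As (period 4, group 15): the stated order contradicts the simple trend.
(D) C (period 2, group 14) vs Al (period 3, group 13): the stated order agrees with the simple trend.
The exception is (C): adding an electron to As's half-filled 4p³ is unfavourable, so Ge (4p²) has the more exothermic EA.

(C)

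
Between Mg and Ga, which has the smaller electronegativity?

Mg

Mg is in period 3, group 2; Ga is in period 4, group 13.
Atoms toward the upper right of the periodic table pull bonding electrons most strongly.
A diagonal step moves right (one effect) and down (the opposite effect) at once.
Ga > Mg: period and group pull opposite ways; the across-period shift dominates (1.81 vs 1.31).
For reference (Pauling): Mg 1.31, Ga 1.81.
So Mg has the smaller electronegativity (Mg < Ga).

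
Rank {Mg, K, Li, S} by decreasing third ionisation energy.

Consider each +2 ion: Mg²⁺ is the bare [Ne] core; K²⁺ is already 1 electron into the core; Li²⁺ is already 1 electron into the core; S²⁺ still has 4 valence electrons.
Breaking into a closed-shell core is much more expensive than removing a leftover valence electron — K, Mg and Li have the largest IE_3 here.
Tabulated IE_3 (kJ/mol): Mg 7733, K 4420, Li 11815, S 3357.
So the third ionization energies run S < K < Mg < Li.

Li > Mg > K > S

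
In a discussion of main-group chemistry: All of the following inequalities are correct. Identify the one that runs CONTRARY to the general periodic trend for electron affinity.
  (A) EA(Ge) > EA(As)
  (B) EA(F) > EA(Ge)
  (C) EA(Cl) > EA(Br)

The general trend: electron affinity increases across a period and decreases down a group.
(A) Ge (period 4, group 14) vs As (period 4, group 15): the stated order contradicts the simple trend.
(B) F (period 2, group 17) vs Ge (period 4, group 14): the stated order agrees with the simple trend.
(C) Cl (period 3, group 17) vs Br (period 4, group 17): the stated order agrees with the simple trend.
The exception is (A): adding an electron to As's half-filled 4p³ is unfavourable, so Ge (4p²) has the more exothermic EA.

(A)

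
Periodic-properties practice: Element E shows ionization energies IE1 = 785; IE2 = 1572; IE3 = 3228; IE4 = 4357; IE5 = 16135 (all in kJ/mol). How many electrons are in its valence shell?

4

Look for the largest jump between consecutive ionization energies: IE5/IE4 ≈ 3.7, far larger than any earlier ratio.
That jump marks the point where a core electron is being removed. So the atom has 4 valence electrons.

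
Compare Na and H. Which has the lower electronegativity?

H is in period 1, group 1; Na is in period 3, group 1.
Electronegativity increases across a period and decreases down a group, tracking effective nuclear charge and atomic size.
All are in group 1, so electronegativity increases up the group.
So Na has the lower electronegativity (Na < H).

Na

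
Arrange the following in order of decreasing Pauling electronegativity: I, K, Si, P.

Smaller atoms with higher effective nuclear charge are more electronegative.
Here both period and group differ, so the two effects have to be weighed against each other.
Si > K: both effects reinforce here, so Si is clearly the higher of the two.
P > Si: P lies to the right of Si in period 3, so the across-period effect alone puts P higher.
I > P: period and group pull opposite ways; the across-period shift dominates (2.66 vs 2.19).
For reference (Pauling): Si 1.90, P 2.19, K 0.82, I 2.66.
So from highest to lowest: I > P > Si > K.

I, P, Si, K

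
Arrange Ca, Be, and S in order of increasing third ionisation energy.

S < Ca < Be

After 2 electrons have been removed, what remains? Ca²⁺ is the bare [Ar] core; Be²⁺ is the bare [He] core; S²⁺ still has 4 valence electrons.
Pulling an electron out of a noble-gas core costs far more than removing a remaining valence electron, so Ca and Be sit at the high end of IE_3.
Approximate IE_3 values (kJ/mol): Ca 4912, Be 14849, S 3357.
So the third ionization energies run S < Ca < Be.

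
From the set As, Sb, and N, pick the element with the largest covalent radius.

Sb

N is in period 2, group 15; As is in period 4, group 15; Sb is in period 5, group 15.
Atomic radius shrinks across a period as nuclear charge pulls the same shell inward, and grows down a group as new shells are added.
All are in group 15, so atomic radius increases down the group.
The largest covalent radius among these belongs to Sb.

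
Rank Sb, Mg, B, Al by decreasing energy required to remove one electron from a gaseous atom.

B is in period 2, group 13; Mg is in period 3, group 2; Al is in period 3, group 13; Sb is in period 5, group 15.
First ionization energy rises across a period (greater Z_eff holds electrons more tightly) and falls down a group (valence electrons are farther from the nucleus).
Here both period and group differ, so the two effects have to be weighed against each other.
Mg > Al: this pair runs against the simple trend — see the exception note.
B > Mg: relative to Mg, both the across-period and down-group shifts push B's first ionization energy up.
Sb > B: period and group pull opposite ways; the across-period shift dominates (831 vs 801 kJ/mol).
Note the exception: Mg has a higher first ionization energy than Al, contrary to the simple trend — Al's single 3p electron is easier to remove than one from Mg's filled 3s².
Approximate values (kJ/mol): B 801, Mg 738, Al 578, Sb 831.
So from highest to lowest: Sb > B > Mg > Al.

Sb, B, Mg, Al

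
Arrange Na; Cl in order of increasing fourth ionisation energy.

The fourth ionization energy removes an electron from the +3 ion. For each element: Na³⁺ is already 2 electrons into the core; Cl³⁺ still has 4 valence electrons.
Pulling an electron out of a noble-gas core costs far more than removing a remaining valence electron, so Na sits at the high end of IE_4.
Approximate IE_4 values (kJ/mol): Na 9543, Cl 5159.
Putting it together, IE_4: Cl < Na.

Cl < Na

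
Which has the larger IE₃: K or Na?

The third ionization energy removes an electron from the +2 ion. For each element: K²⁺ is already 1 electron into the core; Na²⁺ is already 1 electron into the core.
All of these are removing an electron from a noble-gas core or deeper; the smaller core (lower principal quantum number) is held far more tightly, and within a period the higher nuclear charge binds the same core more tightly.
The numbers (kJ/mol): K 4420, Na 6910.
Overall IE_3 order: K < Na.

Na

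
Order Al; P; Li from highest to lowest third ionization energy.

IE_3 is the cost of taking one more electron from the +2 cation: Al²⁺ still has 1 valence electron; P²⁺ still has 3 valence electrons; Li²⁺ is already 1 electron into the core.
Pulling an electron out of a noble-gas core costs far more than removing a remaining valence electron, so Li sits at the high end of IE_3.
Valence configurations: Al²⁺ [Ne]3s¹, P²⁺ [Ne]3s²3p¹.
Tabulated IE_3 (kJ/mol): Al 2745, P 2914, Li 11815.
Hence IE_3: Al < P < Li.

Li > P > Al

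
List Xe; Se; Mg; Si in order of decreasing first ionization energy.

Xe > Se > Si > Mg

Mg is in period 3, group 2; Si is in period 3, group 14; Se is in period 4, group 16; Xe is in period 5, group 18.
IE₁ increases left→right with effective nuclear charge and decreases top→bottom as the valence shell moves farther out.
Here both period and group differ, so the two effects have to be weighed against each other.
Si > Mg: Si lies to the right of Mg in period 3, so the across-period effect alone puts Si higher.
Se > Si: period and group pull opposite ways; the across-period shift dominates (941 vs 786 kJ/mol).
Xe > Se: period and group pull opposite ways; the across-period shift dominates (1170 vs 941 kJ/mol).
Approximate values (kJ/mol): Mg 738, Si 786, Se 941, Xe 1170.
So from highest to lowest: Xe > Se > Si > Mg.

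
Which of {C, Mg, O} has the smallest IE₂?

Mg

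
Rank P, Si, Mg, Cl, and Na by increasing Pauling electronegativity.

Atoms toward the upper right of the periodic table pull bonding electrons most strongly.
All lie in period 3, so electronegativity increases left to right.
So from lowest to highest: Na < Mg < Si < P < Cl.

Na < Mg < Si < P < Cl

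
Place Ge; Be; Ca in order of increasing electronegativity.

Ca < Be < Ge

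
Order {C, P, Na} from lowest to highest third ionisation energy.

P < C < Na

After 2 electrons have been removed, what remains? C²⁺ still has 2 valence electrons; P²⁺ still has 3 valence electrons; Na²⁺ is already 1 electron into the core.
Breaking into a closed-shell core is much more expensive than removing a leftover valence electron — Na has the largest IE_3 here.
Valence configurations: C²⁺ [He]2s², P²⁺ [Ne]3s²3p¹.
Approximate IE_3 values (kJ/mol): C 4620, P 2914, Na 6910.
Putting it together, IE_3: P < C < Na.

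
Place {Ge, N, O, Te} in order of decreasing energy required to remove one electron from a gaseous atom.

N > O > Te > Ge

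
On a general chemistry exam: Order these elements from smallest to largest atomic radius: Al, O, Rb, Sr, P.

O, P, Al, Sr, Rb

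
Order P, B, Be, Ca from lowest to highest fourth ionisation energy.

After 3 electrons have been removed, what remains? P³⁺ still has 2 valence electrons; B³⁺ is the bare [He] core; Be³⁺ is already 1 electron into the core; Ca³⁺ is already 1 electron into the core.
Pulling an electron out of a noble-gas core costs far more than removing a remaining valence electron, so Ca, Be and B sit at the high end of IE_4.
The numbers (kJ/mol): P 4964, B 25026, Be 21007, Ca 6491.
So the fourth ionization energies run P < Ca < Be < B.

P < Ca < Be < B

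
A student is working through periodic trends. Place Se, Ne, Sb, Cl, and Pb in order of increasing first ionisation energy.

Pb < Sb < Se < Cl < Ne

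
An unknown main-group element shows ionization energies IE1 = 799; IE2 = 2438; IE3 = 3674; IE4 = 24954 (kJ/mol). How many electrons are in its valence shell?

3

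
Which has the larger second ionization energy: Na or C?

Na

Consider each +1 ion: Na⁺ is the bare [Ne] core; C⁺ still has 3 valence electrons.
Breaking into a closed-shell core is much more expensive than removing a leftover valence electron — Na has the largest IE_2 here.
Approximate IE_2 values (kJ/mol): Na 4562, C 2353.
So the second ionization energies run C < Na.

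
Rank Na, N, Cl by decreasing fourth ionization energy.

Na, N, Cl

After 3 electrons have been removed, what remains? Na³⁺ is already 2 electrons into the core; N³⁺ still has 2 valence electrons; Cl³⁺ still has 4 valence electrons.
Breaking into a closed-shell core is much more expensive than removing a leftover valence electron — Na has the largest IE_4 here.
Valence configurations: N³⁺ [He]2s², Cl³⁺ [Ne]3s²3p².
Approximate IE_4 values (kJ/mol): Na 9543, N 7475, Cl 5159.
Hence IE_4: Cl < N < Na.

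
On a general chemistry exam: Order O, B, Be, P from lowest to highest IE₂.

Be, P, B, O

After 1 electron has been removed, what remains? O⁺ still has 5 valence electrons; B⁺ still has 2 valence electrons; Be⁺ still has 1 valence electron; P⁺ still has 4 valence electrons.
All are still removing valence electrons, so compare the +1 ions as you would atoms: IE_2 generally rises across a period (higher Z_eff) and falls down a group (larger shell), subject to the usual subshell exceptions.
Valence configurations: O⁺ [He]2s²2p³, B⁺ [He]2s², Be⁺ [He]2s¹, P⁺ [Ne]3s²3p².
Tabulated IE_2 (kJ/mol): O 3388, B 2427, Be 1757, P 1907.
Overall IE_2 order: Be < P < B < O.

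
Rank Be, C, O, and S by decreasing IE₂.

O > C > S > Be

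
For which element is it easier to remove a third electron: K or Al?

Al

IE_3 is the cost of taking one more electron from the +2 cation: K²⁺ is already 1 electron into the core; Al²⁺ still has 1 valence electron.
Breaking into a closed-shell core is much more expensive than removing a leftover valence electron — K has the largest IE_3 here.
Approximate IE_3 values (kJ/mol): K 4420, Al 2745.
Overall IE_3 order: Al < K.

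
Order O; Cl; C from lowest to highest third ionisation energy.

Cl < C < O

Consider each +2 ion: O²⁺ still has 4 valence electrons; Cl²⁺ still has 5 valence electrons; C²⁺ still has 2 valence electrons.
All are still removing valence electrons, so compare the +2 ions as you would atoms: IE_3 generally rises across a period (higher Z_eff) and falls down a group (larger shell), subject to the usual subshell exceptions.
Valence configurations: O²⁺ [He]2s²2p², Cl²⁺ [Ne]3s²3p³, C²⁺ [He]2s².
The numbers (kJ/mol): O 5300, Cl 3822, C 4620.
So the third ionization energies run Cl < C < O.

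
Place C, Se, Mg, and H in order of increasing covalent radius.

H is in period 1, group 1; C is in period 2, group 14; Mg is in period 3, group 2; Se is in period 4, group 16.
Across a period the added protons contract the valence shell; down a group each new principal shell makes the atom larger.
Here both period and group differ, so the two effects have to be weighed against each other.
C > H: the two effects oppose for this pair; the down-group effect wins (75 vs 32 pm).
Se > C: period and group pull opposite ways; the down-group shift dominates (116 vs 75 pm).
Mg > Se: period and group pull opposite ways; the across-period shift dominates (139 vs 116 pm).
Approximate values (pm): H 32, C 75, Mg 139, Se 116.
So from smallest to largest: H < C < Se < Mg.

H < C < Se < Mg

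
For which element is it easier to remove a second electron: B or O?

B

After 1 electron has been removed, what remains? B⁺ still has 2 valence electrons; O⁺ still has 5 valence electrons.
All are still removing valence electrons, so compare the +1 ions as you would atoms: IE_2 generally rises across a period (higher Z_eff) and falls down a group (larger shell), subject to the usual subshell exceptions.
Valence configurations: B⁺ [He]2s², O⁺ [He]2s²2p³.
Tabulated IE_2 (kJ/mol): B 2427, O 3388.
Putting it together, IE_2: B < O.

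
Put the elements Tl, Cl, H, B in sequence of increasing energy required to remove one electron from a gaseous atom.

H is in period 1, group 1; B is in period 2, group 13; Cl is in period 3, group 17; Tl is in period 6, group 13.
Removing the outermost electron gets harder across a period and easier down a group.
Here both period and group differ, so the two effects have to be weighed against each other.
B > Tl: they share group 13; the group trend gives B the larger value.
Cl > B: period and group pull opposite ways; the across-period shift dominates (1251 vs 801 kJ/mol).
H > Cl: the two effects oppose for this pair; the down-group effect wins (1312 vs 1251 kJ/mol).
Tabulated first ionization energy (kJ/mol): H 1312, B 801, Cl 1251, Tl 589.
So from lowest to highest: Tl < B < Cl < H.

Tl < B < Cl < H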